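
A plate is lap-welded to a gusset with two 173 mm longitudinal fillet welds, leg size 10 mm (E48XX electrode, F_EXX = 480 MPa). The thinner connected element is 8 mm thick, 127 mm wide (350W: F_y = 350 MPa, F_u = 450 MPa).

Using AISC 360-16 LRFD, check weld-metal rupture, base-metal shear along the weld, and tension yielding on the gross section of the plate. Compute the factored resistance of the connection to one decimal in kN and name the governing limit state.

Weld metal: throat = 0.707×10 = 7.07 mm, L = 2×173 = 346 mm. φR_n = 0.75 × 0.6 × 480 × 7.07 × 346 = 528.4 kN.
Base metal shear (8 mm plate): yield φR_n = 1.0×0.6×350×8×346 = 581.3 kN; rupture φR_n = 0.75×0.6×450×8×346 = 560.5 kN; take 560.5 kN (rupture).
Tension yield (gross): A_g = 127×8 = 1016 mm². φR_n = 0.90 × 350 × 1016 = 320.0 kN.
Governing: min(528.4, 560.5, 320.0) = 320.0 kN → gross-section yield.

320.0 kN (gross-section yield governs)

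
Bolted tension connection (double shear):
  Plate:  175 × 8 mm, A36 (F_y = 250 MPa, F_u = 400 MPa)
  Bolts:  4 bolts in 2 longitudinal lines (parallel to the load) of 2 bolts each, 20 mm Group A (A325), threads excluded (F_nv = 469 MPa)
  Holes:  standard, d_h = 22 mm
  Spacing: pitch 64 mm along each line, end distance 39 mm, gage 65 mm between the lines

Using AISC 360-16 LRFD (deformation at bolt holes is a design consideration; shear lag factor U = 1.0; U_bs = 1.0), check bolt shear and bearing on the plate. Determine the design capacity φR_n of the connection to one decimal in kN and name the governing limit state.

Bolt shear: A_b = π(20)²/4 = 314.16 mm². φR_n = 0.75 × 469 × 314.16 × 4 × 2 = 884.0 kN.
Bearing (8 mm plate, F_u = 400 MPa): end bolts L_c = 39 − 22/2 = 28, R_n = min(1.2×28×8×400, 2.4×20×8×400) = 107.52 kN/bolt; interior L_c = 64 − 22 = 42, R_n = 153.6 kN/bolt. φR_n = 0.75 × (2×107.52 + 2×153.6) = 391.7 kN.
Governing: min(884.0, 391.7) = 391.7 kN → bearing.

391.7 kN (bearing governs)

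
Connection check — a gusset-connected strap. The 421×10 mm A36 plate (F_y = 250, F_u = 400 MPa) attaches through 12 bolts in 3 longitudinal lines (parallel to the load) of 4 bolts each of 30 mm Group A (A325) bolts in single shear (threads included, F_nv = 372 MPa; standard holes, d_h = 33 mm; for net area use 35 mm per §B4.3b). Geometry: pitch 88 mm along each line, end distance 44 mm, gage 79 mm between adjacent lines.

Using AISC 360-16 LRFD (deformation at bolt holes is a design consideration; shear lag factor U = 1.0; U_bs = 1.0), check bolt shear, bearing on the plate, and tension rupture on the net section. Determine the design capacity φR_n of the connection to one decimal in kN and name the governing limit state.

948.0 kN (net-section rupture governs)

Bolt shear: A_b = π(30)²/4 = 706.86 mm². φR_n = 0.75 × 372 × 706.86 × 12 × 1 = 2366.6 kN.
Bearing (10 mm plate, F_u = 400 MPa): end bolts L_c = 44 − 33/2 = 27.5, R_n = min(1.2×27.5×10×400, 2.4×30×10×400) = 132 kN/bolt; interior L_c = 88 − 33 = 55, R_n = 264 kN/bolt. φR_n = 0.75 × (3×132 + 9×264) = 2079.0 kN.
Tension rupture (net): A_n = (421 − 3×35)×10 = 3160 mm² (U = 1.0, A_e = A_n). φR_n = 0.75 × 400 × 3160 = 948.0 kN.
Governing: min(2366.6, 2079.0, 948.0) = 948.0 kN → net-section rupture.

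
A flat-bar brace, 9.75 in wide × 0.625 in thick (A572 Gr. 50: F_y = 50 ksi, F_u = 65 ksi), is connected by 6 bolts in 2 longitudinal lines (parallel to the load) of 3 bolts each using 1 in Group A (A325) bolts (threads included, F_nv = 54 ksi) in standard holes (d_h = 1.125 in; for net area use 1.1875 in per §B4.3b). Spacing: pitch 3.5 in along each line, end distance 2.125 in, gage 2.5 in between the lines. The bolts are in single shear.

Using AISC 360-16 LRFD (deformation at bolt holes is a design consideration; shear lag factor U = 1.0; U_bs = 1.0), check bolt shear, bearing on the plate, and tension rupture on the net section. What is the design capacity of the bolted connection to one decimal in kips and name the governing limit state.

190.9 kips (bolt shear governs)

Bolt shear: A_b = π(1)²/4 = 0.7854 in². φR_n = 0.75 × 54 × 0.7854 × 6 × 1 = 190.9 kips.
Bearing (0.625 in plate, F_u = 65 ksi): end bolts L_c = 2.125 − 1.125/2 = 1.5625, R_n = min(1.2×1.5625×0.625×65, 2.4×1×0.625×65) = 76.172 kips/bolt; interior L_c = 3.5 − 1.125 = 2.375, R_n = 97.5 kips/bolt. φR_n = 0.75 × (2×76.172 + 4×97.5) = 406.8 kips.
Tension rupture (net): A_n = (9.75 − 2×1.1875)×0.625 = 4.6094 in² (U = 1.0, A_e = A_n). φR_n = 0.75 × 65 × 4.6094 = 224.7 kips.
Governing: min(190.9, 406.8, 224.7) = 190.9 kips → bolt shear.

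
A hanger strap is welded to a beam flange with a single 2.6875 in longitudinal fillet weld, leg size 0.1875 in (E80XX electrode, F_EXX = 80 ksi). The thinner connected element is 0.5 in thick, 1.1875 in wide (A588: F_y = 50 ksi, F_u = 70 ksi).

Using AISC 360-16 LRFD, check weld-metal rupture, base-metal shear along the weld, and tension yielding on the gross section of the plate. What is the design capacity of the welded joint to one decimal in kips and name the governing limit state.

12.8 kips (weld metal governs)

Weld metal: throat = 0.707×0.1875 = 0.13256 in, L = 2.6875 in. φR_n = 0.75 × 0.6 × 80 × 0.13256 × 2.6875 = 12.8 kips.
Base metal shear (0.5 in plate): yield φR_n = 1.0×0.6×50×0.5×2.6875 = 40.3 kips; rupture φR_n = 0.75×0.6×70×0.5×2.6875 = 42.3 kips; take 40.3 kips (yield).
Tension yield (gross): A_g = 1.1875×0.5 = 0.59375 in². φR_n = 0.90 × 50 × 0.59375 = 26.7 kips.
Governing: min(12.8, 40.3, 26.7) = 12.8 kips → weld metal.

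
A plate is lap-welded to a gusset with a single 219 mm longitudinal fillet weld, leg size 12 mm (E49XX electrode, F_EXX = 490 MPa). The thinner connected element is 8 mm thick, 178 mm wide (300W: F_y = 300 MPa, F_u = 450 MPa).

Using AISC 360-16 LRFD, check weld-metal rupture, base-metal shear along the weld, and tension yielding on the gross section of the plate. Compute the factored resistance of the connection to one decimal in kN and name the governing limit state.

Weld metal: throat = 0.707×12 = 8.484 mm, L = 219 mm. φR_n = 0.75 × 0.6 × 490 × 8.484 × 219 = 409.7 kN.
Base metal shear (8 mm plate): yield φR_n = 1.0×0.6×300×8×219 = 315.4 kN; rupture φR_n = 0.75×0.6×450×8×219 = 354.8 kN; take 315.4 kN (yield).
Tension yield (gross): A_g = 178×8 = 1424 mm². φR_n = 0.90 × 300 × 1424 = 384.5 kN.
Governing: min(409.7, 315.4, 384.5) = 315.4 kN → base-metal shear.

315.4 kN (base-metal shear governs)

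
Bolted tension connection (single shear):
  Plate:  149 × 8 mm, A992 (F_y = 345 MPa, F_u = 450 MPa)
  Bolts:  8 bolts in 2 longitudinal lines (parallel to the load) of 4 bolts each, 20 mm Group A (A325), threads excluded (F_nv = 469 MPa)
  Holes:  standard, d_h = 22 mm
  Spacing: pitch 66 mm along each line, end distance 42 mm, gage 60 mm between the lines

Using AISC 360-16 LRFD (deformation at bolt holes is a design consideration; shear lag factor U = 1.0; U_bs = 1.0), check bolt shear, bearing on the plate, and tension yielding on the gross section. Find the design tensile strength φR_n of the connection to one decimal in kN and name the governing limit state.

370.1 kN (gross-section yield governs)

Bolt shear: A_b = π(20)²/4 = 314.16 mm². φR_n = 0.75 × 469 × 314.16 × 8 × 1 = 884.0 kN.
Bearing (8 mm plate, F_u = 450 MPa): end bolts L_c = 42 − 22/2 = 31, R_n = min(1.2×31×8×450, 2.4×20×8×450) = 133.92 kN/bolt; interior L_c = 66 − 22 = 44, R_n = 172.8 kN/bolt. φR_n = 0.75 × (2×133.92 + 6×172.8) = 978.5 kN.
Tension yield (gross): A_g = 149×8 = 1192 mm². φR_n = 0.90 × 345 × 1192 = 370.1 kN.
Governing: min(884.0, 978.5, 370.1) = 370.1 kN → gross-section yield.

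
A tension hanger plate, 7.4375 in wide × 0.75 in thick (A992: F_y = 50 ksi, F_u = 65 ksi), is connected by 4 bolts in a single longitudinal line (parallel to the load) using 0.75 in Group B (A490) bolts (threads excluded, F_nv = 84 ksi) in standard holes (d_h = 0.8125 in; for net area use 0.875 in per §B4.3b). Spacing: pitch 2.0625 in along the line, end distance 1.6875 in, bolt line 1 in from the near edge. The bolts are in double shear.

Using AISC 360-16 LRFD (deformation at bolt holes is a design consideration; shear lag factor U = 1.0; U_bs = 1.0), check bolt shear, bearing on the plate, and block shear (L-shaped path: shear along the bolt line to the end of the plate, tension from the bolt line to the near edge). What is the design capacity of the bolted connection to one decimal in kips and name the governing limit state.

126.1 kips (block shear governs)

Bolt shear: A_b = π(0.75)²/4 = 0.44179 in². φR_n = 0.75 × 84 × 0.44179 × 4 × 2 = 222.7 kips.
Bearing (0.75 in plate, F_u = 65 ksi): end bolts L_c = 1.6875 − 0.8125/2 = 1.28125, R_n = min(1.2×1.28125×0.75×65, 2.4×0.75×0.75×65) = 74.953 kips/bolt; interior L_c = 2.0625 − 0.8125 = 1.25, R_n = 73.125 kips/bolt. φR_n = 0.75 × (1×74.953 + 3×73.125) = 220.7 kips.
Block shear: shear path 1×[1.6875+3×2.0625] = 1×7.875 in, A_gv = 5.9063, A_nv = 1×(7.875 − 3.5×0.875)×0.75 = 3.6094 in²; tension to near edge: (1 − 0.5×0.875)×0.75 = 0.42188 in². R_n = min(0.6×65×3.6094, 0.6×50×5.9063) + 1.0×65×0.42188 = min(140.77, 177.19) + 27.422 = 168.19 kips. φR_n = 0.75 × 168.19 = 126.1 kips.
Governing: min(222.7, 220.7, 126.1) = 126.1 kips → block shear.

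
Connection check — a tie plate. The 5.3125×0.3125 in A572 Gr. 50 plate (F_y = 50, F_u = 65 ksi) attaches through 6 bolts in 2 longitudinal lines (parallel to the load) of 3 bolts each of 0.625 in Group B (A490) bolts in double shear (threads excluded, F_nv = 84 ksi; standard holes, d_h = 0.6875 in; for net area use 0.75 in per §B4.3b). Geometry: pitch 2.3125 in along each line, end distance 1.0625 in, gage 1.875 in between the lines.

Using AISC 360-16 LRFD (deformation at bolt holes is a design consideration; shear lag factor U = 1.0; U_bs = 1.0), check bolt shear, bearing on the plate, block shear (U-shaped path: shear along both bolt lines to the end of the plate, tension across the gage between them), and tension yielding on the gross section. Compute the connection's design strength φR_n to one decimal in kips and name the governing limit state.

74.7 kips (gross-section yield governs)

Bolt shear: A_b = π(0.625)²/4 = 0.3068 in². φR_n = 0.75 × 84 × 0.3068 × 6 × 2 = 231.9 kips.
Bearing (0.3125 in plate, F_u = 65 ksi): end bolts L_c = 1.0625 − 0.6875/2 = 0.71875, R_n = min(1.2×0.71875×0.3125×65, 2.4×0.625×0.3125×65) = 17.52 kips/bolt; interior L_c = 2.3125 − 0.6875 = 1.625, R_n = 30.469 kips/bolt. φR_n = 0.75 × (2×17.52 + 4×30.469) = 117.7 kips.
Block shear: shear path 2×[1.0625+2×2.3125] = 2×5.6875 in, A_gv = 3.5547, A_nv = 2×(5.6875 − 2.5×0.75)×0.3125 = 2.3828 in²; tension across gage: (1.875 − 1×0.75)×0.3125 = 0.35156 in². R_n = min(0.6×65×2.3828, 0.6×50×3.5547) + 1.0×65×0.35156 = min(92.929, 106.64) + 22.851 = 115.78 kips. φR_n = 0.75 × 115.78 = 86.8 kips.
Tension yield (gross): A_g = 5.3125×0.3125 = 1.6602 in². φR_n = 0.90 × 50 × 1.6602 = 74.7 kips.
Governing: min(231.9, 117.7, 86.8, 74.7) = 74.7 kips → gross-section yield.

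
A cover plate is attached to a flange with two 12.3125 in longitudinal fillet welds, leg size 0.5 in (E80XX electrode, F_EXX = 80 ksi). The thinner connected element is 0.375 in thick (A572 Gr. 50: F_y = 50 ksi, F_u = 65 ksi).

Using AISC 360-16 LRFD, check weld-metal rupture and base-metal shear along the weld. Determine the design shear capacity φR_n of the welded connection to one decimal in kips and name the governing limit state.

Weld metal: throat = 0.707×0.5 = 0.3535 in, L = 2×12.3125 = 24.625 in. φR_n = 0.75 × 0.6 × 80 × 0.3535 × 24.625 = 313.4 kips.
Base metal shear (0.375 in plate): yield φR_n = 1.0×0.6×50×0.375×24.625 = 277.0 kips; rupture φR_n = 0.75×0.6×65×0.375×24.625 = 270.1 kips; take 270.1 kips (rupture).
Governing: min(313.4, 270.1) = 270.1 kips → base-metal shear.

270.1 kips (base-metal shear governs)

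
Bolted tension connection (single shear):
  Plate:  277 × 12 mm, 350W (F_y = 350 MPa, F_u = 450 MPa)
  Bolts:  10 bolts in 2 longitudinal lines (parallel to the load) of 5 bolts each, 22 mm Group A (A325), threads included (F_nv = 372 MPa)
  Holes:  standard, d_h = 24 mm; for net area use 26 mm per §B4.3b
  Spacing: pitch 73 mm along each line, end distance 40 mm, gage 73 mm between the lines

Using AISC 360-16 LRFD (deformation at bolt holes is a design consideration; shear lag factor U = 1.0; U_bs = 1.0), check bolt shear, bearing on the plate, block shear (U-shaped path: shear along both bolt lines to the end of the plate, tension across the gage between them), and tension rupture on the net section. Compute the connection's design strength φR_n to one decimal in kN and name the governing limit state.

911.3 kN (net-section rupture governs)

Bolt shear: A_b = π(22)²/4 = 380.13 mm². φR_n = 0.75 × 372 × 380.13 × 10 × 1 = 1060.6 kN.
Bearing (12 mm plate, F_u = 450 MPa): end bolts L_c = 40 − 24/2 = 28, R_n = min(1.2×28×12×450, 2.4×22×12×450) = 181.44 kN/bolt; interior L_c = 73 − 24 = 49, R_n = 285.12 kN/bolt. φR_n = 0.75 × (2×181.44 + 8×285.12) = 1982.9 kN.
Block shear: shear path 2×[40+4×73] = 2×332 mm, A_gv = 7968, A_nv = 2×(332 − 4.5×26)×12 = 5160 mm²; tension across gage: (73 − 1×26)×12 = 564 mm². R_n = min(0.6×450×5160, 0.6×350×7968) + 1.0×450×564 = min(1393.2, 1673.3) + 253.8 = 1647 kN. φR_n = 0.75 × 1647 = 1235.3 kN.
Tension rupture (net): A_n = (277 − 2×26)×12 = 2700 mm² (U = 1.0, A_e = A_n). φR_n = 0.75 × 450 × 2700 = 911.3 kN.
Governing: min(1060.6, 1982.9, 1235.3, 911.3) = 911.3 kN → net-section rupture.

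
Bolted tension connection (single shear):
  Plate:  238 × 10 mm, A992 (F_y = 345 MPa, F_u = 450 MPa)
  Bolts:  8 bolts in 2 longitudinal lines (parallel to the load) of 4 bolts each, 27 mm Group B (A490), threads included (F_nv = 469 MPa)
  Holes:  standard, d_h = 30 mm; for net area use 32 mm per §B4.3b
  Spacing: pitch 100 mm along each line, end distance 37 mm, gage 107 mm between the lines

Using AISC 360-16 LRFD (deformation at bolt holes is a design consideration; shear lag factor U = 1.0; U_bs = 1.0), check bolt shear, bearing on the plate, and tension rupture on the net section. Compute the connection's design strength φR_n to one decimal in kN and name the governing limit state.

Bolt shear: A_b = π(27)²/4 = 572.56 mm². φR_n = 0.75 × 469 × 572.56 × 8 × 1 = 1611.2 kN.
Bearing (10 mm plate, F_u = 450 MPa): end bolts L_c = 37 − 30/2 = 22, R_n = min(1.2×22×10×450, 2.4×27×10×450) = 118.8 kN/bolt; interior L_c = 100 − 30 = 70, R_n = 291.6 kN/bolt. φR_n = 0.75 × (2×118.8 + 6×291.6) = 1490.4 kN.
Tension rupture (net): A_n = (238 − 2×32)×10 = 1740 mm² (U = 1.0, A_e = A_n). φR_n = 0.75 × 450 × 1740 = 587.3 kN.
Governing: min(1611.2, 1490.4, 587.3) = 587.3 kN → net-section rupture.

587.3 kN (net-section rupture governs)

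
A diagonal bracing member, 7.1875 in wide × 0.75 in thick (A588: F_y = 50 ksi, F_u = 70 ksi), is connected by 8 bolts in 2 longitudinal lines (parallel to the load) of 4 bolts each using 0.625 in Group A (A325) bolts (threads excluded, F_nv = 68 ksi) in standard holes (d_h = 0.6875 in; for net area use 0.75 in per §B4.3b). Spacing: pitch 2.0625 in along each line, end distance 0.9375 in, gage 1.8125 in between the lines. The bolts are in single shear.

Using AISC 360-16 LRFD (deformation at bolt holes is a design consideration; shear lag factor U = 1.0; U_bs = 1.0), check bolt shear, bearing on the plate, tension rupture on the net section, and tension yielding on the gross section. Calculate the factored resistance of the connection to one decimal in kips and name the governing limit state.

125.2 kips (bolt shear governs)

Bolt shear: A_b = π(0.625)²/4 = 0.3068 in². φR_n = 0.75 × 68 × 0.3068 × 8 × 1 = 125.2 kips.
Bearing (0.75 in plate, F_u = 70 ksi): end bolts L_c = 0.9375 − 0.6875/2 = 0.59375, R_n = min(1.2×0.59375×0.75×70, 2.4×0.625×0.75×70) = 37.406 kips/bolt; interior L_c = 2.0625 − 0.6875 = 1.375, R_n = 78.75 kips/bolt. φR_n = 0.75 × (2×37.406 + 6×78.75) = 410.5 kips.
Tension rupture (net): A_n = (7.1875 − 2×0.75)×0.75 = 4.2656 in² (U = 1.0, A_e = A_n). φR_n = 0.75 × 70 × 4.2656 = 223.9 kips.
Tension yield (gross): A_g = 7.1875×0.75 = 5.3906 in². φR_n = 0.90 × 50 × 5.3906 = 242.6 kips.
Governing: min(125.2, 410.5, 223.9, 242.6) = 125.2 kips → bolt shear.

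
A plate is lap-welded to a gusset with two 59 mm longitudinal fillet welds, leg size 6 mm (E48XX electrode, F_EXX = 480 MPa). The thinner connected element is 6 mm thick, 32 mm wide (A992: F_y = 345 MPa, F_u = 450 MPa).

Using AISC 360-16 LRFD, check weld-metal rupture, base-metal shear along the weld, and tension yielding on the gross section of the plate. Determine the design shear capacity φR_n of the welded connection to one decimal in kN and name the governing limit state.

Weld metal: throat = 0.707×6 = 4.242 mm, L = 2×59 = 118 mm. φR_n = 0.75 × 0.6 × 480 × 4.242 × 118 = 108.1 kN.
Base metal shear (6 mm plate): yield φR_n = 1.0×0.6×345×6×118 = 146.6 kN; rupture φR_n = 0.75×0.6×450×6×118 = 143.4 kN; take 143.4 kN (rupture).
Tension yield (gross): A_g = 32×6 = 192 mm². φR_n = 0.90 × 345 × 192 = 59.6 kN.
Governing: min(108.1, 143.4, 59.6) = 59.6 kN → gross-section yield.

59.6 kN (gross-section yield governs)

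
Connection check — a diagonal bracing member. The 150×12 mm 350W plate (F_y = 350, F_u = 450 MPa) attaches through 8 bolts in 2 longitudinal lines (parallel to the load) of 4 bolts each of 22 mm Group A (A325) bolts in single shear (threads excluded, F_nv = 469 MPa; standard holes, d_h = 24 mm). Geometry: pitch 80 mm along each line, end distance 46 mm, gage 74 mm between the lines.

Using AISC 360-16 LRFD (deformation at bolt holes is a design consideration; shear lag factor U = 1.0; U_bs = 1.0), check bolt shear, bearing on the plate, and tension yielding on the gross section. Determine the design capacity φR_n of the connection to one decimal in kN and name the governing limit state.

Bolt shear: A_b = π(22)²/4 = 380.13 mm². φR_n = 0.75 × 469 × 380.13 × 8 × 1 = 1069.7 kN.
Bearing (12 mm plate, F_u = 450 MPa): end bolts L_c = 46 − 24/2 = 34, R_n = min(1.2×34×12×450, 2.4×22×12×450) = 220.32 kN/bolt; interior L_c = 80 − 24 = 56, R_n = 285.12 kN/bolt. φR_n = 0.75 × (2×220.32 + 6×285.12) = 1613.5 kN.
Tension yield (gross): A_g = 150×12 = 1800 mm². φR_n = 0.90 × 350 × 1800 = 567.0 kN.
Governing: min(1069.7, 1613.5, 567.0) = 567.0 kN → gross-section yield.

567.0 kN (gross-section yield governs)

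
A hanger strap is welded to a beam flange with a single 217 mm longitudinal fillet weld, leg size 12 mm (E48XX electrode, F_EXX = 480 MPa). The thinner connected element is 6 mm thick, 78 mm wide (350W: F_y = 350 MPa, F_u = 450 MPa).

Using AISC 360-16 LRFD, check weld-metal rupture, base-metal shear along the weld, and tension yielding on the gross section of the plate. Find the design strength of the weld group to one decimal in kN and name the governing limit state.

Weld metal: throat = 0.707×12 = 8.484 mm, L = 217 mm. φR_n = 0.75 × 0.6 × 480 × 8.484 × 217 = 397.7 kN.
Base metal shear (6 mm plate): yield φR_n = 1.0×0.6×350×6×217 = 273.4 kN; rupture φR_n = 0.75×0.6×450×6×217 = 263.7 kN; take 263.7 kN (rupture).
Tension yield (gross): A_g = 78×6 = 468 mm². φR_n = 0.90 × 350 × 468 = 147.4 kN.
Governing: min(397.7, 263.7, 147.4) = 147.4 kN → gross-section yield.

147.4 kN (gross-section yield governs)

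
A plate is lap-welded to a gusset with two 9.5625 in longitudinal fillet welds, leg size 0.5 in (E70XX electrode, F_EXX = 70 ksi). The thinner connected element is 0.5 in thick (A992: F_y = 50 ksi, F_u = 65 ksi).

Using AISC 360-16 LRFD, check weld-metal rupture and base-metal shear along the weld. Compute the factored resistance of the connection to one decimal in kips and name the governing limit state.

213.0 kips (weld metal governs)

Weld metal: throat = 0.707×0.5 = 0.3535 in, L = 2×9.5625 = 19.125 in. φR_n = 0.75 × 0.6 × 70 × 0.3535 × 19.125 = 213.0 kips.
Base metal shear (0.5 in plate): yield φR_n = 1.0×0.6×50×0.5×19.125 = 286.9 kips; rupture φR_n = 0.75×0.6×65×0.5×19.125 = 279.7 kips; take 279.7 kips (rupture).
Governing: min(213.0, 279.7) = 213.0 kips → weld metal.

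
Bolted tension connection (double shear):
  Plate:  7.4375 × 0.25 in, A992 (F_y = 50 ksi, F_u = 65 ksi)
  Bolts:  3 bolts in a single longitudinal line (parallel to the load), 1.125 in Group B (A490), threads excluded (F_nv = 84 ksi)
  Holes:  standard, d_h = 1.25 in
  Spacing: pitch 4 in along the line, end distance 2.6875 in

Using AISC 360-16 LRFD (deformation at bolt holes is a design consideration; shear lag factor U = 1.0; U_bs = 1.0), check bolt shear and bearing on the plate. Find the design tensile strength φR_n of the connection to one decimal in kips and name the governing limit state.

96.0 kips (bearing governs)

Bolt shear: A_b = π(1.125)²/4 = 0.99402 in². φR_n = 0.75 × 84 × 0.99402 × 3 × 2 = 375.7 kips.
Bearing (0.25 in plate, F_u = 65 ksi): end bolts L_c = 2.6875 − 1.25/2 = 2.0625, R_n = min(1.2×2.0625×0.25×65, 2.4×1.125×0.25×65) = 40.219 kips/bolt; interior L_c = 4 − 1.25 = 2.75, R_n = 43.875 kips/bolt. φR_n = 0.75 × (1×40.219 + 2×43.875) = 96.0 kips.
Governing: min(375.7, 96.0) = 96.0 kips → bearing.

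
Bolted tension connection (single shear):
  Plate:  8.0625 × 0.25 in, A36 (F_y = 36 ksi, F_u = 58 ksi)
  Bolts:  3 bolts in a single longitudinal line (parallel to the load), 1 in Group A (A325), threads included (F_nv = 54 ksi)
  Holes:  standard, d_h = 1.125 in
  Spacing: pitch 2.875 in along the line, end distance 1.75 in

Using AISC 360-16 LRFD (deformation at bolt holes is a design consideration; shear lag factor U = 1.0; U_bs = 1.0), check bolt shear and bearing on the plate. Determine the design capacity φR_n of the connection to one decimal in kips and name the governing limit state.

61.2 kips (bearing governs)

Bolt shear: A_b = π(1)²/4 = 0.7854 in². φR_n = 0.75 × 54 × 0.7854 × 3 × 1 = 95.4 kips.
Bearing (0.25 in plate, F_u = 58 ksi): end bolts L_c = 1.75 − 1.125/2 = 1.1875, R_n = min(1.2×1.1875×0.25×58, 2.4×1×0.25×58) = 20.663 kips/bolt; interior L_c = 2.875 − 1.125 = 1.75, R_n = 30.45 kips/bolt. φR_n = 0.75 × (1×20.663 + 2×30.45) = 61.2 kips.
Governing: min(95.4, 61.2) = 61.2 kips → bearing.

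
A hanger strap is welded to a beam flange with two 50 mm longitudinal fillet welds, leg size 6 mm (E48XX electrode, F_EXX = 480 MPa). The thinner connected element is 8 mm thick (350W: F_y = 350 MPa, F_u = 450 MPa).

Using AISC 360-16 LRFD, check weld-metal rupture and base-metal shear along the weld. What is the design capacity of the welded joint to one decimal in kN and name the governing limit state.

Weld metal: throat = 0.707×6 = 4.242 mm, L = 2×50 = 100 mm. φR_n = 0.75 × 0.6 × 480 × 4.242 × 100 = 91.6 kN.
Base metal shear (8 mm plate): yield φR_n = 1.0×0.6×350×8×100 = 168.0 kN; rupture φR_n = 0.75×0.6×450×8×100 = 162.0 kN; take 162.0 kN (rupture).
Governing: min(91.6, 162.0) = 91.6 kN → weld metal.

91.6 kN (weld metal governs)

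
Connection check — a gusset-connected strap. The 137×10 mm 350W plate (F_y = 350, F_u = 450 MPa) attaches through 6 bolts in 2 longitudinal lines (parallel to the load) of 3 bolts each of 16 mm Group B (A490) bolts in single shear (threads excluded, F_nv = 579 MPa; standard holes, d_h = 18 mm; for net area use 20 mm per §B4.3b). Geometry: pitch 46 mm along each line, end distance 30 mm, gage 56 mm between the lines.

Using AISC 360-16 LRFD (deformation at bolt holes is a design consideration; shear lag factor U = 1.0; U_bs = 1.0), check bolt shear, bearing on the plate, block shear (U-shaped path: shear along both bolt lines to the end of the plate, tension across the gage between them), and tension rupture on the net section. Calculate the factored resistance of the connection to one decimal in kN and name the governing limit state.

Bolt shear: A_b = π(16)²/4 = 201.06 mm². φR_n = 0.75 × 579 × 201.06 × 6 × 1 = 523.9 kN.
Bearing (10 mm plate, F_u = 450 MPa): end bolts L_c = 30 − 18/2 = 21, R_n = min(1.2×21×10×450, 2.4×16×10×450) = 113.4 kN/bolt; interior L_c = 46 − 18 = 28, R_n = 151.2 kN/bolt. φR_n = 0.75 × (2×113.4 + 4×151.2) = 623.7 kN.
Block shear: shear path 2×[30+2×46] = 2×122 mm, A_gv = 2440, A_nv = 2×(122 − 2.5×20)×10 = 1440 mm²; tension across gage: (56 − 1×20)×10 = 360 mm². R_n = min(0.6×450×1440, 0.6×350×2440) + 1.0×450×360 = min(388.8, 512.4) + 162 = 550.8 kN. φR_n = 0.75 × 550.8 = 413.1 kN.
Tension rupture (net): A_n = (137 − 2×20)×10 = 970 mm² (U = 1.0, A_e = A_n). φR_n = 0.75 × 450 × 970 = 327.4 kN.
Governing: min(523.9, 623.7, 413.1, 327.4) = 327.4 kN → net-section rupture.

327.4 kN (net-section rupture governs)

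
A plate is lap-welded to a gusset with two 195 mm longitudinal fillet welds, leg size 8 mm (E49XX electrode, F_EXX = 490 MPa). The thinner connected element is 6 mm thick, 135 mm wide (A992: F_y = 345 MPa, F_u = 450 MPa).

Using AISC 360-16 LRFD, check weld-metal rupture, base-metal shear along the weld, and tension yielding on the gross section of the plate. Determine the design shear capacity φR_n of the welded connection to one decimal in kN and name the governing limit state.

Weld metal: throat = 0.707×8 = 5.656 mm, L = 2×195 = 390 mm. φR_n = 0.75 × 0.6 × 490 × 5.656 × 390 = 486.4 kN.
Base metal shear (6 mm plate): yield φR_n = 1.0×0.6×345×6×390 = 484.4 kN; rupture φR_n = 0.75×0.6×450×6×390 = 473.9 kN; take 473.9 kN (rupture).
Tension yield (gross): A_g = 135×6 = 810 mm². φR_n = 0.90 × 345 × 810 = 251.5 kN.
Governing: min(486.4, 473.9, 251.5) = 251.5 kN → gross-section yield.

251.5 kN (gross-section yield governs)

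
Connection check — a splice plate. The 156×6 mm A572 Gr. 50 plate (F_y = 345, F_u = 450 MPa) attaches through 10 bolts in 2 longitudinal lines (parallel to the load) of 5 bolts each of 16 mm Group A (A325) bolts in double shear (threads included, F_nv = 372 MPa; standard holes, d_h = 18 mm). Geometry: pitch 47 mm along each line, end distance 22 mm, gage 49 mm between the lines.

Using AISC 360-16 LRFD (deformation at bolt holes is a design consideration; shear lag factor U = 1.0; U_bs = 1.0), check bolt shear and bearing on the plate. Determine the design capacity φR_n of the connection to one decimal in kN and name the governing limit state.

Bolt shear: A_b = π(16)²/4 = 201.06 mm². φR_n = 0.75 × 372 × 201.06 × 10 × 2 = 1121.9 kN.
Bearing (6 mm plate, F_u = 450 MPa): end bolts L_c = 22 − 18/2 = 13, R_n = min(1.2×13×6×450, 2.4×16×6×450) = 42.12 kN/bolt; interior L_c = 47 − 18 = 29, R_n = 93.96 kN/bolt. φR_n = 0.75 × (2×42.12 + 8×93.96) = 626.9 kN.
Governing: min(1121.9, 626.9) = 626.9 kN → bearing.

626.9 kN (bearing governs)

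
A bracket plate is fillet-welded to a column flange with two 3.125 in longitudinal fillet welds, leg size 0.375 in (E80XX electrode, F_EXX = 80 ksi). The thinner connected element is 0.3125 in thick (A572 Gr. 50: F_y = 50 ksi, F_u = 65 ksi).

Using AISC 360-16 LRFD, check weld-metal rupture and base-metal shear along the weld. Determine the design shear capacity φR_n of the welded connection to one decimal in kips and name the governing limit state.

57.1 kips (base-metal shear governs)

Weld metal: throat = 0.707×0.375 = 0.26513 in, L = 2×3.125 = 6.25 in. φR_n = 0.75 × 0.6 × 80 × 0.26513 × 6.25 = 59.7 kips.
Base metal shear (0.3125 in plate): yield φR_n = 1.0×0.6×50×0.3125×6.25 = 58.6 kips; rupture φR_n = 0.75×0.6×65×0.3125×6.25 = 57.1 kips; take 57.1 kips (rupture).
Governing: min(59.7, 57.1) = 57.1 kips → base-metal shear.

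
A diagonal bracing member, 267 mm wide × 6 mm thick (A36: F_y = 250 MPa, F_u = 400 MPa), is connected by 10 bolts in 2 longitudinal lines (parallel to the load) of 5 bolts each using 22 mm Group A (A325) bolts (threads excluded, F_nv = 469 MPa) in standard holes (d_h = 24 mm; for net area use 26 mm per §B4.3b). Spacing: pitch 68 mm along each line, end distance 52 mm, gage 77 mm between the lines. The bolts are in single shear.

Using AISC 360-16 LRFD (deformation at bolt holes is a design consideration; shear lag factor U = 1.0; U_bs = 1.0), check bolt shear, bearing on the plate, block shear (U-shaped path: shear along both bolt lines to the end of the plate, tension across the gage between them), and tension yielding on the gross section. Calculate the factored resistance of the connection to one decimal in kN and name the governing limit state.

Bolt shear: A_b = π(22)²/4 = 380.13 mm². φR_n = 0.75 × 469 × 380.13 × 10 × 1 = 1337.1 kN.
Bearing (6 mm plate, F_u = 400 MPa): end bolts L_c = 52 − 24/2 = 40, R_n = min(1.2×40×6×400, 2.4×22×6×400) = 115.2 kN/bolt; interior L_c = 68 − 24 = 44, R_n = 126.72 kN/bolt. φR_n = 0.75 × (2×115.2 + 8×126.72) = 933.1 kN.
Block shear: shear path 2×[52+4×68] = 2×324 mm, A_gv = 3888, A_nv = 2×(324 − 4.5×26)×6 = 2484 mm²; tension across gage: (77 − 1×26)×6 = 306 mm². R_n = min(0.6×400×2484, 0.6×250×3888) + 1.0×400×306 = min(596.16, 583.2) + 122.4 = 705.6 kN. φR_n = 0.75 × 705.6 = 529.2 kN.
Tension yield (gross): A_g = 267×6 = 1602 mm². φR_n = 0.90 × 250 × 1602 = 360.5 kN.
Governing: min(1337.1, 933.1, 529.2, 360.5) = 360.5 kN → gross-section yield.

360.5 kN (gross-section yield governs)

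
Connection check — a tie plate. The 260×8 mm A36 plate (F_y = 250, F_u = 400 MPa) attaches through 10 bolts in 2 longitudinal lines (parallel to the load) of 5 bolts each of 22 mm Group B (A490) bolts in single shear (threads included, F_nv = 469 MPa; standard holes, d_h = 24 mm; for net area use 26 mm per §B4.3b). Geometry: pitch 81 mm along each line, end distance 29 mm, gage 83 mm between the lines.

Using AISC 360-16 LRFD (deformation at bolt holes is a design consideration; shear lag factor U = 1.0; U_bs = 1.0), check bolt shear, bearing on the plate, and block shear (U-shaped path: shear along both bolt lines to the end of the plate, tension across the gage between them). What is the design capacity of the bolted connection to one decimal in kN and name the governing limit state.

Bolt shear: A_b = π(22)²/4 = 380.13 mm². φR_n = 0.75 × 469 × 380.13 × 10 × 1 = 1337.1 kN.
Bearing (8 mm plate, F_u = 400 MPa): end bolts L_c = 29 − 24/2 = 17, R_n = min(1.2×17×8×400, 2.4×22×8×400) = 65.28 kN/bolt; interior L_c = 81 − 24 = 57, R_n = 168.96 kN/bolt. φR_n = 0.75 × (2×65.28 + 8×168.96) = 1111.7 kN.
Block shear: shear path 2×[29+4×81] = 2×353 mm, A_gv = 5648, A_nv = 2×(353 − 4.5×26)×8 = 3776 mm²; tension across gage: (83 − 1×26)×8 = 456 mm². R_n = min(0.6×400×3776, 0.6×250×5648) + 1.0×400×456 = min(906.24, 847.2) + 182.4 = 1029.6 kN. φR_n = 0.75 × 1029.6 = 772.2 kN.
Governing: min(1337.1, 1111.7, 772.2) = 772.2 kN → block shear.

772.2 kN (block shear governs)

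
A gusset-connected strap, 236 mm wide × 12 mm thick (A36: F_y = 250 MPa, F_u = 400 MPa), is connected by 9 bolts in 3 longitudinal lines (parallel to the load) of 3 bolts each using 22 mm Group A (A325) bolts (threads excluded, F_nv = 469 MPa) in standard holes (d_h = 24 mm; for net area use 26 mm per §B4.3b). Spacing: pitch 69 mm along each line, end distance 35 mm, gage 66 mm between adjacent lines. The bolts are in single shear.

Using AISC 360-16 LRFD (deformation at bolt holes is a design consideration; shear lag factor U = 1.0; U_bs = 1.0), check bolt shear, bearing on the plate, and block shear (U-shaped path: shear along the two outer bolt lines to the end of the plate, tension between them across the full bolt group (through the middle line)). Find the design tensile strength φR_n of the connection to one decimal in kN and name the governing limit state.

Bolt shear: A_b = π(22)²/4 = 380.13 mm². φR_n = 0.75 × 469 × 380.13 × 9 × 1 = 1203.4 kN.
Bearing (12 mm plate, F_u = 400 MPa): end bolts L_c = 35 − 24/2 = 23, R_n = min(1.2×23×12×400, 2.4×22×12×400) = 132.48 kN/bolt; interior L_c = 69 − 24 = 45, R_n = 253.44 kN/bolt. φR_n = 0.75 × (3×132.48 + 6×253.44) = 1438.6 kN.
Block shear: shear path 2×[35+2×69] = 2×173 mm, A_gv = 4152, A_nv = 2×(173 − 2.5×26)×12 = 2592 mm²; tension across gage: (132 − 2×26)×12 = 960 mm². R_n = min(0.6×400×2592, 0.6×250×4152) + 1.0×400×960 = min(622.08, 622.8) + 384 = 1006.1 kN. φR_n = 0.75 × 1006.1 = 754.6 kN.
Governing: min(1203.4, 1438.6, 754.6) = 754.6 kN → block shear.

754.6 kN (block shear governs)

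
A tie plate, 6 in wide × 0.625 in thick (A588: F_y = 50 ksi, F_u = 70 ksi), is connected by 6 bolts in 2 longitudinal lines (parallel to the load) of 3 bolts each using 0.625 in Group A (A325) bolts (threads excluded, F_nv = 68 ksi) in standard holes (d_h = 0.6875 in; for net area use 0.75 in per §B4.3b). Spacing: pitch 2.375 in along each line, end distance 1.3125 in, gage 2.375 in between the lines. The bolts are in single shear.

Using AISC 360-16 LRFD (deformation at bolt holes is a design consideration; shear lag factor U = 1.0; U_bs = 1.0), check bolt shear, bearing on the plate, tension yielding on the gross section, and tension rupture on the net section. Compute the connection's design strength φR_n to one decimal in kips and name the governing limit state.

93.9 kips (bolt shear governs)

Bolt shear: A_b = π(0.625)²/4 = 0.3068 in². φR_n = 0.75 × 68 × 0.3068 × 6 × 1 = 93.9 kips.
Bearing (0.625 in plate, F_u = 70 ksi): end bolts L_c = 1.3125 − 0.6875/2 = 0.96875, R_n = min(1.2×0.96875×0.625×70, 2.4×0.625×0.625×70) = 50.859 kips/bolt; interior L_c = 2.375 − 0.6875 = 1.6875, R_n = 65.625 kips/bolt. φR_n = 0.75 × (2×50.859 + 4×65.625) = 273.2 kips.
Tension yield (gross): A_g = 6×0.625 = 3.75 in². φR_n = 0.90 × 50 × 3.75 = 168.8 kips.
Tension rupture (net): A_n = (6 − 2×0.75)×0.625 = 2.8125 in² (U = 1.0, A_e = A_n). φR_n = 0.75 × 70 × 2.8125 = 147.7 kips.
Governing: min(93.9, 273.2, 168.8, 147.7) = 93.9 kips → bolt shear.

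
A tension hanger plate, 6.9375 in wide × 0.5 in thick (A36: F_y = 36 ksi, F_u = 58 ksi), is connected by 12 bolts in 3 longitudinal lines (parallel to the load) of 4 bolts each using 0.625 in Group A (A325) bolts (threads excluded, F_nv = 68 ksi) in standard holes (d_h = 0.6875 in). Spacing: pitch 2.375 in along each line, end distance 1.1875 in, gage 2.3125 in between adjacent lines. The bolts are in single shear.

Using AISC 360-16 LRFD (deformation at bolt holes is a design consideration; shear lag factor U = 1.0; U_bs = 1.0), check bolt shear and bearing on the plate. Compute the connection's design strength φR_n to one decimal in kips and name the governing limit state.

187.8 kips (bolt shear governs)

Bolt shear: A_b = π(0.625)²/4 = 0.3068 in². φR_n = 0.75 × 68 × 0.3068 × 12 × 1 = 187.8 kips.
Bearing (0.5 in plate, F_u = 58 ksi): end bolts L_c = 1.1875 − 0.6875/2 = 0.84375, R_n = min(1.2×0.84375×0.5×58, 2.4×0.625×0.5×58) = 29.363 kips/bolt; interior L_c = 2.375 − 0.6875 = 1.6875, R_n = 43.5 kips/bolt. φR_n = 0.75 × (3×29.363 + 9×43.5) = 359.7 kips.
Governing: min(187.8, 359.7) = 187.8 kips → bolt shear.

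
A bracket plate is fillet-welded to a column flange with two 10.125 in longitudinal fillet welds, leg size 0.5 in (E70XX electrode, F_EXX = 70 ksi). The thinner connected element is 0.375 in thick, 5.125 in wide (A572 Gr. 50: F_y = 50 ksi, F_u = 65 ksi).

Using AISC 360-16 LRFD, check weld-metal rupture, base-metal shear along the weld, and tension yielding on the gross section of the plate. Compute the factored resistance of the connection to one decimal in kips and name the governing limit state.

Weld metal: throat = 0.707×0.5 = 0.3535 in, L = 2×10.125 = 20.25 in. φR_n = 0.75 × 0.6 × 70 × 0.3535 × 20.25 = 225.5 kips.
Base metal shear (0.375 in plate): yield φR_n = 1.0×0.6×50×0.375×20.25 = 227.8 kips; rupture φR_n = 0.75×0.6×65×0.375×20.25 = 222.1 kips; take 222.1 kips (rupture).
Tension yield (gross): A_g = 5.125×0.375 = 1.9219 in². φR_n = 0.90 × 50 × 1.9219 = 86.5 kips.
Governing: min(225.5, 222.1, 86.5) = 86.5 kips → gross-section yield.

86.5 kips (gross-section yield governs)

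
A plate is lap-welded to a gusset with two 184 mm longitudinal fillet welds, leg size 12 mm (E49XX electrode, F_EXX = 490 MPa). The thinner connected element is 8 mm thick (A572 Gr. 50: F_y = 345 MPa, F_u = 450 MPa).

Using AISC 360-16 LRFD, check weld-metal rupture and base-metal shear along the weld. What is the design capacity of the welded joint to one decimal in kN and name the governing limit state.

Weld metal: throat = 0.707×12 = 8.484 mm, L = 2×184 = 368 mm. φR_n = 0.75 × 0.6 × 490 × 8.484 × 368 = 688.4 kN.
Base metal shear (8 mm plate): yield φR_n = 1.0×0.6×345×8×368 = 609.4 kN; rupture φR_n = 0.75×0.6×450×8×368 = 596.2 kN; take 596.2 kN (rupture).
Governing: min(688.4, 596.2) = 596.2 kN → base-metal shear.

596.2 kN (base-metal shear governs)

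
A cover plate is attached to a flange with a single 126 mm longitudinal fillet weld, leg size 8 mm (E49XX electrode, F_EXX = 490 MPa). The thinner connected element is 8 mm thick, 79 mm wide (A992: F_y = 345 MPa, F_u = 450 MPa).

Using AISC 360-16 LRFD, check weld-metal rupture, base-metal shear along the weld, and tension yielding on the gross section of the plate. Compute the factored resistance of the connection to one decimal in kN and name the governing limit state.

Weld metal: throat = 0.707×8 = 5.656 mm, L = 126 mm. φR_n = 0.75 × 0.6 × 490 × 5.656 × 126 = 157.1 kN.
Base metal shear (8 mm plate): yield φR_n = 1.0×0.6×345×8×126 = 208.7 kN; rupture φR_n = 0.75×0.6×450×8×126 = 204.1 kN; take 204.1 kN (rupture).
Tension yield (gross): A_g = 79×8 = 632 mm². φR_n = 0.90 × 345 × 632 = 196.2 kN.
Governing: min(157.1, 204.1, 196.2) = 157.1 kN → weld metal.

157.1 kN (weld metal governs)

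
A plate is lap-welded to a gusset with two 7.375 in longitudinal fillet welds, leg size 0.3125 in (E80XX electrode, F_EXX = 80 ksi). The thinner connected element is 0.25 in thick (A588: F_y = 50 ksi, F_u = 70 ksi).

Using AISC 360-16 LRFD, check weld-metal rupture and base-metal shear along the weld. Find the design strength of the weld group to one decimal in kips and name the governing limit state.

Weld metal: throat = 0.707×0.3125 = 0.22094 in, L = 2×7.375 = 14.75 in. φR_n = 0.75 × 0.6 × 80 × 0.22094 × 14.75 = 117.3 kips.
Base metal shear (0.25 in plate): yield φR_n = 1.0×0.6×50×0.25×14.75 = 110.6 kips; rupture φR_n = 0.75×0.6×70×0.25×14.75 = 116.2 kips; take 110.6 kips (yield).
Governing: min(117.3, 110.6) = 110.6 kips → base-metal shear.

110.6 kips (base-metal shear governs)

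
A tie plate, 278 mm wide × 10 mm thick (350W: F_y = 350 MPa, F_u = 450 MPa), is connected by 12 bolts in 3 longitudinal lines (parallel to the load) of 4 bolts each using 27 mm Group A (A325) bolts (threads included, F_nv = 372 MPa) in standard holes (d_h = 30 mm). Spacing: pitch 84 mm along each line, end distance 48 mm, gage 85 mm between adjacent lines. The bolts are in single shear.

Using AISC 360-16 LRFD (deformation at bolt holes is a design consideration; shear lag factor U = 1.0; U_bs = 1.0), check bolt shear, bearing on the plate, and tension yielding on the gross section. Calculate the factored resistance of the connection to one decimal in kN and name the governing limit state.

Bolt shear: A_b = π(27)²/4 = 572.56 mm². φR_n = 0.75 × 372 × 572.56 × 12 × 1 = 1916.9 kN.
Bearing (10 mm plate, F_u = 450 MPa): end bolts L_c = 48 − 30/2 = 33, R_n = min(1.2×33×10×450, 2.4×27×10×450) = 178.2 kN/bolt; interior L_c = 84 − 30 = 54, R_n = 291.6 kN/bolt. φR_n = 0.75 × (3×178.2 + 9×291.6) = 2369.3 kN.
Tension yield (gross): A_g = 278×10 = 2780 mm². φR_n = 0.90 × 350 × 2780 = 875.7 kN.
Governing: min(1916.9, 2369.3, 875.7) = 875.7 kN → gross-section yield.

875.7 kN (gross-section yield governs)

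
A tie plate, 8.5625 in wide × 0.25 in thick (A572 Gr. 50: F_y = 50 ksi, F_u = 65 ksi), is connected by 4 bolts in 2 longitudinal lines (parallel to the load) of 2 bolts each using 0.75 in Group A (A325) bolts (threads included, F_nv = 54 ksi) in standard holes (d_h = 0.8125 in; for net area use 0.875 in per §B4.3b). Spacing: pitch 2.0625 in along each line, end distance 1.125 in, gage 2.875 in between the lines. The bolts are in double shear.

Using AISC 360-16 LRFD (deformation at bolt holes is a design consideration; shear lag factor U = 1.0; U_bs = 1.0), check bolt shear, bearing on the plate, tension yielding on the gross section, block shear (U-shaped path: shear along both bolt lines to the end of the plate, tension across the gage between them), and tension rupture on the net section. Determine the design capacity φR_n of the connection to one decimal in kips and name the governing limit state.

51.8 kips (block shear governs)

Bolt shear: A_b = π(0.75)²/4 = 0.44179 in². φR_n = 0.75 × 54 × 0.44179 × 4 × 2 = 143.1 kips.
Bearing (0.25 in plate, F_u = 65 ksi): end bolts L_c = 1.125 − 0.8125/2 = 0.71875, R_n = min(1.2×0.71875×0.25×65, 2.4×0.75×0.25×65) = 14.016 kips/bolt; interior L_c = 2.0625 − 0.8125 = 1.25, R_n = 24.375 kips/bolt. φR_n = 0.75 × (2×14.016 + 2×24.375) = 57.6 kips.
Tension yield (gross): A_g = 8.5625×0.25 = 2.1406 in². φR_n = 0.90 × 50 × 2.1406 = 96.3 kips.
Block shear: shear path 2×[1.125+1×2.0625] = 2×3.1875 in, A_gv = 1.5938, A_nv = 2×(3.1875 − 1.5×0.875)×0.25 = 0.9375 in²; tension across gage: (2.875 − 1×0.875)×0.25 = 0.5 in². R_n = min(0.6×65×0.9375, 0.6×50×1.5938) + 1.0×65×0.5 = min(36.563, 47.814) + 32.5 = 69.063 kips. φR_n = 0.75 × 69.063 = 51.8 kips.
Tension rupture (net): A_n = (8.5625 − 2×0.875)×0.25 = 1.7031 in² (U = 1.0, A_e = A_n). φR_n = 0.75 × 65 × 1.7031 = 83.0 kips.
Governing: min(143.1, 57.6, 96.3, 51.8, 83.0) = 51.8 kips → block shear.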